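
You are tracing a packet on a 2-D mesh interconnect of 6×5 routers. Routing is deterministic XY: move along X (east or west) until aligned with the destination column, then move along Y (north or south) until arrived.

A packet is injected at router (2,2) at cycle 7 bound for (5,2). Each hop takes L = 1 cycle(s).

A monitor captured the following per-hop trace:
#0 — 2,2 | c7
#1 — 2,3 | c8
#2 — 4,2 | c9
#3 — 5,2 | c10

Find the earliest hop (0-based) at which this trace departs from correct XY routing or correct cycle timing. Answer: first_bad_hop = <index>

first_bad_hop = 1

hop 1: step (+0,+1), +1 cyc — BAD: Y-move but x=2≠5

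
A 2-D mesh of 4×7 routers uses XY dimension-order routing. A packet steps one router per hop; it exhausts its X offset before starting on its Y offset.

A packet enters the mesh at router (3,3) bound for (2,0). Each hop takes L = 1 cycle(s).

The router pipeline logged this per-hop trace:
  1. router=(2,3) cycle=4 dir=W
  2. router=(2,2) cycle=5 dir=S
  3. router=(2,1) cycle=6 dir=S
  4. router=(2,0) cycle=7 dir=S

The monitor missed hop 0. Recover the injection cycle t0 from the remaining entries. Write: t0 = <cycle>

The first recorded entry is hop 1 at cycle 4.
t0 = cyc[1] − L = 4 − 1 = 3.

t0 = 3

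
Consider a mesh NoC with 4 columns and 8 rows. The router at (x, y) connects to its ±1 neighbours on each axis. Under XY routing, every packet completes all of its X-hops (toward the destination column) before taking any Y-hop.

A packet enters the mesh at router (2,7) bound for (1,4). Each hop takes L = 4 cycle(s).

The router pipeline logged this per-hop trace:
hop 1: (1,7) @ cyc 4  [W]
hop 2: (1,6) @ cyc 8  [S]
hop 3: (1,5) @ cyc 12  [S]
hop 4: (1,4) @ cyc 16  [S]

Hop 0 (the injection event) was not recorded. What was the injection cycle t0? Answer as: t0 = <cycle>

The first recorded entry is hop 1 at cycle 4.
t0 = cyc[1] − L = 4 − 4 = 0.

t0 = 0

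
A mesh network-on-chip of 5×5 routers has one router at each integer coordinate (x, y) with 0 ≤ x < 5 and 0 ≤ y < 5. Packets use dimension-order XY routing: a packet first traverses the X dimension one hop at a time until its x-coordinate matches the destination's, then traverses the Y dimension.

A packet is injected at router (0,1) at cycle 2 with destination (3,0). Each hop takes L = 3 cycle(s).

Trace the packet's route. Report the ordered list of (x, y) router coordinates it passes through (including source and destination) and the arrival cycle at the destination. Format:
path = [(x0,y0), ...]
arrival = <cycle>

t=2: at (0,1)
t=5: at (1,1) after E
t=8: at (2,1) after E
t=11: at (3,1) after E
t=14: at (3,0) after S

path = [(0,1), (1,1), (2,1), (3,1), (3,0)]
arrival = 14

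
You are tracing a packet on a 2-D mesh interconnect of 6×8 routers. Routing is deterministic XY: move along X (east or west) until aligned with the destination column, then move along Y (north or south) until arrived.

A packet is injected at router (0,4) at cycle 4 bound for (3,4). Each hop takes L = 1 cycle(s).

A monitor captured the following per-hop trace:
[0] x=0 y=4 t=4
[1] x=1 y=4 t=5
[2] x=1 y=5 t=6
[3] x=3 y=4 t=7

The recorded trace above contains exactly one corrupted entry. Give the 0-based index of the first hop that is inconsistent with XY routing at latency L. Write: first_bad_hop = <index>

first_bad_hop = 2

  1: Δx=+1 Δy=+0 Δt=1 [ok]
  2: Δx=+0 Δy=+1 Δt=1 [BAD: Y-move but x=1≠3]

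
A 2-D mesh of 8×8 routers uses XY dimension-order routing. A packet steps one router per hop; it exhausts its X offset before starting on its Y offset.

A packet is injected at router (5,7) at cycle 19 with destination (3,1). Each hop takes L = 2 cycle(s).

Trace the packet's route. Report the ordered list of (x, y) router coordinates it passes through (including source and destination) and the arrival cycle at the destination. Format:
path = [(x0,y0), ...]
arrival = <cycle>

path = [(5,7), (4,7), (3,7), (3,6), (3,5), (3,4), (3,3), (3,2), (3,1)]
arrival = 35

#0 — 5,7 | c19
#1 — 4,7 | c21 | W
#2 — 3,7 | c23 | W
#3 — 3,6 | c25 | S
#4 — 3,5 | c27 | S
#5 — 3,4 | c29 | S
#6 — 3,3 | c31 | S
#7 — 3,2 | c33 | S
#8 — 3,1 | c35 | S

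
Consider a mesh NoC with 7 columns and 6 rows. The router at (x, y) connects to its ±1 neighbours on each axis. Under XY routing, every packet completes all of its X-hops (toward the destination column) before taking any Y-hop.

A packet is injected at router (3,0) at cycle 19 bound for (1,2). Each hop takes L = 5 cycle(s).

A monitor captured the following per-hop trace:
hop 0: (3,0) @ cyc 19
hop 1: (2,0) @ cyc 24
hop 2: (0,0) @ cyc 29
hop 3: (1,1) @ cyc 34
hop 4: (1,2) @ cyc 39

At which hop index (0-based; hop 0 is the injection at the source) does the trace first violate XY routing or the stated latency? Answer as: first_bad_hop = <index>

hop 1: step (-1,+0), +5 cyc — ok
hop 2: step (-2,+0), +5 cyc — BAD: non-unit step

first_bad_hop = 2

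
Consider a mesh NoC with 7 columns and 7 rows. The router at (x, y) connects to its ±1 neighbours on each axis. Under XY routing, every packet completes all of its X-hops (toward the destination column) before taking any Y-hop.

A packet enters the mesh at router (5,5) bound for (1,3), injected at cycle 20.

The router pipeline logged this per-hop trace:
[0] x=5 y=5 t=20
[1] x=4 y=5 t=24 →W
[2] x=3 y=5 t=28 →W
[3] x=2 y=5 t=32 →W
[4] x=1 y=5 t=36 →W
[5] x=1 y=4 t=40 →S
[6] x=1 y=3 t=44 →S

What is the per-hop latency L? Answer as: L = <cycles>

L = 4

Δcyc across hop 0→1: 24 − 20 = 4.
That increment is L by definition: L = 4.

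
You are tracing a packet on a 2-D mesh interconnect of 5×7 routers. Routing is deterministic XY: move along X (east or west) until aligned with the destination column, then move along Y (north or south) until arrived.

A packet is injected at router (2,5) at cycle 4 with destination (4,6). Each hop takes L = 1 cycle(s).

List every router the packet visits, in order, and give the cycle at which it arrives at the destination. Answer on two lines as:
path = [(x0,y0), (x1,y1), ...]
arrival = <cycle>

hop 0: (2,5) @ cyc 4
hop 1: (3,5) @ cyc 5  [E]
hop 2: (4,5) @ cyc 6  [E]
hop 3: (4,6) @ cyc 7  [N]

path = [(2,5), (3,5), (4,5), (4,6)]
arrival = 7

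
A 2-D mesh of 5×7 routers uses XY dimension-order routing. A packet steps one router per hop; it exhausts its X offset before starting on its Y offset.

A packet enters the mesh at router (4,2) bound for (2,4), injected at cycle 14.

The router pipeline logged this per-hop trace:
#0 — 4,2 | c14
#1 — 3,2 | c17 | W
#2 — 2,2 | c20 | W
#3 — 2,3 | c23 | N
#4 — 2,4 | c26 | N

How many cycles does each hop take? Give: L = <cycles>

cyc[1] − cyc[0] = 17 − 14 = 3.
That increment is L by definition: L = 3.

L = 3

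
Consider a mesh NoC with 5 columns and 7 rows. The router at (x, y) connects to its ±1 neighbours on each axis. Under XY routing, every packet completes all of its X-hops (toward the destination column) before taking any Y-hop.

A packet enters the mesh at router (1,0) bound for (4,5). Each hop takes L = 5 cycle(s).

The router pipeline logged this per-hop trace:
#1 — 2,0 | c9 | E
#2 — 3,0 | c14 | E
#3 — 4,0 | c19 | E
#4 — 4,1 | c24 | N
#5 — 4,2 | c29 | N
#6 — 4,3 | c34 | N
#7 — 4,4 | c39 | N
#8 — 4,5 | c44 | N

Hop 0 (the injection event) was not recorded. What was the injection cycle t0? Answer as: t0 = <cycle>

The first recorded entry is hop 1 at cycle 9.
Therefore t0 = 9 − L = 4.

t0 = 4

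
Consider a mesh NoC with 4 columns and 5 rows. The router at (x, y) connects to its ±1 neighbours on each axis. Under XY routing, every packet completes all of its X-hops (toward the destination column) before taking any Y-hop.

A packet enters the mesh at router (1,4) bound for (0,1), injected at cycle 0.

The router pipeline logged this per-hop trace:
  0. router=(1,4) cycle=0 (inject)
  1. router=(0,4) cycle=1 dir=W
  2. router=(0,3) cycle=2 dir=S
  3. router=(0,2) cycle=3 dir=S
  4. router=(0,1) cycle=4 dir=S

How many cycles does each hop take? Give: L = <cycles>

Between hops 0 and 1 the cycle counter advances 1 − 0 = 1.
One hop costs L cycles, so L = 1.

L = 1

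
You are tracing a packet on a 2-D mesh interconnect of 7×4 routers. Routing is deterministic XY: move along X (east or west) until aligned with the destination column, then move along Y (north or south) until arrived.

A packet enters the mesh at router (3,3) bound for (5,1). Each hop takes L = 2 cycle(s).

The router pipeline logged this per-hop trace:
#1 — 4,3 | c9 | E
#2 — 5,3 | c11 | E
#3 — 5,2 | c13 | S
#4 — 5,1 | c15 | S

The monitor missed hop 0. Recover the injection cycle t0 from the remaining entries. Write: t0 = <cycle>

t0 = 7

Hop 1 reached at cycle 9; hop k is at t0 + k·L.
So t0 = 9 − 1·2 = 7.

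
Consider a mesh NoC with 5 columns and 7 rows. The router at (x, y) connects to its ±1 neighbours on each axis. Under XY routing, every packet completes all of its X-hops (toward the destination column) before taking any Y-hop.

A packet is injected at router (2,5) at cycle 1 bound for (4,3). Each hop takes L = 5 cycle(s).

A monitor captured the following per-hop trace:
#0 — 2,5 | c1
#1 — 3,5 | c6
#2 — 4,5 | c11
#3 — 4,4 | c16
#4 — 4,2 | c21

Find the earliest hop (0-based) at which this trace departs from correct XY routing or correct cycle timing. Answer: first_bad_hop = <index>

first_bad_hop = 4

check 1→ d=(1,0) cyc+5: ok
check 2→ d=(1,0) cyc+5: ok
check 3→ d=(0,-1) cyc+5: ok
check 4→ d=(0,-2) cyc+5: BAD: non-unit step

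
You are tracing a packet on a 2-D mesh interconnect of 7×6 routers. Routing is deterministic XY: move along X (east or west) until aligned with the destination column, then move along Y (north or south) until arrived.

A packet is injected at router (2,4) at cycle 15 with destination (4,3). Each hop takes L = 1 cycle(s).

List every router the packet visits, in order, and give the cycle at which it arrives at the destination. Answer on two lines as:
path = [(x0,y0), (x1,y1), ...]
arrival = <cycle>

path = [(2,4), (3,4), (4,4), (4,3)]
arrival = 18

  0. router=(2,4) cycle=15 (inject)
  1. router=(3,4) cycle=16 dir=E
  2. router=(4,4) cycle=17 dir=E
  3. router=(4,3) cycle=18 dir=S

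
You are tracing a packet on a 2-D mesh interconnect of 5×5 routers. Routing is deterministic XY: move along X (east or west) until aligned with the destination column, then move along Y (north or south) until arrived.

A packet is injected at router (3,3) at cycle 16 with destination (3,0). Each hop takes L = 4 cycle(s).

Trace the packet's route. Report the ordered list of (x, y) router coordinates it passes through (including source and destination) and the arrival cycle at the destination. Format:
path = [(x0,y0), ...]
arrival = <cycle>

hop 0: (3,3) @ cyc 16
hop 1: (3,2) @ cyc 20  [S]
hop 2: (3,1) @ cyc 24  [S]
hop 3: (3,0) @ cyc 28  [S]

path = [(3,3), (3,2), (3,1), (3,0)]
arrival = 28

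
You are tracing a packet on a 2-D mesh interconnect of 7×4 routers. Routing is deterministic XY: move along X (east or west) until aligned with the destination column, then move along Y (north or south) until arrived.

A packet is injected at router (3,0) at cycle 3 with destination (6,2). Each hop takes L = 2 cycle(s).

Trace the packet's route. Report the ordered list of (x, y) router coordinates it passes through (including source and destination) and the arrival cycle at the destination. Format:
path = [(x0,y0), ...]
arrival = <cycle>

path = [(3,0), (4,0), (5,0), (6,0), (6,1), (6,2)]
arrival = 13

hop 0: (3,0) @ cyc 3
hop 1: (4,0) @ cyc 5  [E]
hop 2: (5,0) @ cyc 7  [E]
hop 3: (6,0) @ cyc 9  [E]
hop 4: (6,1) @ cyc 11  [N]
hop 5: (6,2) @ cyc 13  [N]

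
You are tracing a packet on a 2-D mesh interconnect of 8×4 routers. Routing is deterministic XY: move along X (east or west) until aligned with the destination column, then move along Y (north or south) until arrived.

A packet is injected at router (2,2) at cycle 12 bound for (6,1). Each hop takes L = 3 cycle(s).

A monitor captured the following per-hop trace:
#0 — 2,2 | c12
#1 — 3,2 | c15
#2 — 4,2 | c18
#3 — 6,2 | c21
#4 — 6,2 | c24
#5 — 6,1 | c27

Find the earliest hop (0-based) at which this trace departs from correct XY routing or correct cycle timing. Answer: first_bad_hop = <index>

first_bad_hop = 3

hop 1: step (+1,+0), +3 cyc — ok
hop 2: step (+1,+0), +3 cyc — ok
hop 3: step (+2,+0), +3 cyc — BAD: non-unit step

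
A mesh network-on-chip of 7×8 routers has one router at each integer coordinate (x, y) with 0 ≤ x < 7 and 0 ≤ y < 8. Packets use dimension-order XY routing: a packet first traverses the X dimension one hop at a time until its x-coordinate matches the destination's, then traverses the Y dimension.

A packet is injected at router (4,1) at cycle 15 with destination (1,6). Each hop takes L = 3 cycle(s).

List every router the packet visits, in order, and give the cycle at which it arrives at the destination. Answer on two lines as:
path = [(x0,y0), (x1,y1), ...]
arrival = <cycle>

  0. router=(4,1) cycle=15 (inject)
  1. router=(3,1) cycle=18 dir=W
  2. router=(2,1) cycle=21 dir=W
  3. router=(1,1) cycle=24 dir=W
  4. router=(1,2) cycle=27 dir=N
  5. router=(1,3) cycle=30 dir=N
  6. router=(1,4) cycle=33 dir=N
  7. router=(1,5) cycle=36 dir=N
  8. router=(1,6) cycle=39 dir=N

path = [(4,1), (3,1), (2,1), (1,1), (1,2), (1,3), (1,4), (1,5), (1,6)]
arrival = 39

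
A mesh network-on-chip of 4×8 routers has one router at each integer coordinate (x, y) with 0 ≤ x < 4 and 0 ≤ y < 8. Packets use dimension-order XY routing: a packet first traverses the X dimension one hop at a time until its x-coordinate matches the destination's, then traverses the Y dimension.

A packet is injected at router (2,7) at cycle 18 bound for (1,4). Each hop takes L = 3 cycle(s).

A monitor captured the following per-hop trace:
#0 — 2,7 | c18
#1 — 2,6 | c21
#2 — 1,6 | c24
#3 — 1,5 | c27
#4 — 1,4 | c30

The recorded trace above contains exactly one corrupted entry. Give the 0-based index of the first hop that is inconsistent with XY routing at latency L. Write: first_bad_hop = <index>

first_bad_hop = 1

[1] (+0,-1) / 3c ⇒ BAD: Y-move but x=2≠1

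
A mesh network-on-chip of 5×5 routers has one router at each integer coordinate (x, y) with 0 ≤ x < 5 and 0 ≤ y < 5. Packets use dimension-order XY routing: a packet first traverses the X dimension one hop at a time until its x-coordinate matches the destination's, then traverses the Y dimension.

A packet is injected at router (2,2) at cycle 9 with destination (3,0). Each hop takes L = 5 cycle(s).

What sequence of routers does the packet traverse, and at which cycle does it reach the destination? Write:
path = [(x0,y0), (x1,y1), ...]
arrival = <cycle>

[0] x=2 y=2 t=9
[1] x=3 y=2 t=14 →E
[2] x=3 y=1 t=19 →S
[3] x=3 y=0 t=24 →S

path = [(2,2), (3,2), (3,1), (3,0)]
arrival = 24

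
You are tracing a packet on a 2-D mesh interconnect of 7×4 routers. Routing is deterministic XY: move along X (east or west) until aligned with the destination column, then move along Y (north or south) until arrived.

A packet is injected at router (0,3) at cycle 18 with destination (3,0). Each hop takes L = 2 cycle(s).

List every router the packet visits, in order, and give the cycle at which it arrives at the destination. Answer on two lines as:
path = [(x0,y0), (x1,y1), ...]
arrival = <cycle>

t=18: at (0,3)
t=20: at (1,3) after E
t=22: at (2,3) after E
t=24: at (3,3) after E
t=26: at (3,2) after S
t=28: at (3,1) after S
t=30: at (3,0) after S

path = [(0,3), (1,3), (2,3), (3,3), (3,2), (3,1), (3,0)]
arrival = 30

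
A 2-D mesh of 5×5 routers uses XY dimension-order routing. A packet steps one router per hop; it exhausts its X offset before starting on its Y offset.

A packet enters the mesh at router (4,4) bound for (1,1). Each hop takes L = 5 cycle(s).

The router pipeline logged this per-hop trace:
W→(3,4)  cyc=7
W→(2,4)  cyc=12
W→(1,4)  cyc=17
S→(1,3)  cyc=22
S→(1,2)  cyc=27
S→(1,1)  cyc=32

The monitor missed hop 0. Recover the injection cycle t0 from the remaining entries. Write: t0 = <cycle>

Hop 1 reached at cycle 7; hop k is at t0 + k·L.
Subtract one hop: t0 = 7 − 5 = 2.

t0 = 2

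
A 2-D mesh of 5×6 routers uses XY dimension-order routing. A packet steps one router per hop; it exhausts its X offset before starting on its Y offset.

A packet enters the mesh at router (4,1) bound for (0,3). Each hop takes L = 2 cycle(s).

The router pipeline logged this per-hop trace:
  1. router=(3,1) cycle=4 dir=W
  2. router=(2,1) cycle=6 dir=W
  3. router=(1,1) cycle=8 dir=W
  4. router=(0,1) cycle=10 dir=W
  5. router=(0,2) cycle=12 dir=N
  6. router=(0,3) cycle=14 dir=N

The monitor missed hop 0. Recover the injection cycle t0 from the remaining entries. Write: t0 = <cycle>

t0 = 2

At hop 1 the cycle is 4; in general cyc_k = t0 + kL.
So t0 = 4 − 1·2 = 2.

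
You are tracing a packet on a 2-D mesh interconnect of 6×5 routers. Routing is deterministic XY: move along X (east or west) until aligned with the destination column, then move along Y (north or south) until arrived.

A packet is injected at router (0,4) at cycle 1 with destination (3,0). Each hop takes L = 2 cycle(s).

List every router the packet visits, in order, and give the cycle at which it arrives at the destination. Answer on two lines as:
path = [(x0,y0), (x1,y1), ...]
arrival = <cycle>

src (0,4)  cyc=1
E→(1,4)  cyc=3
E→(2,4)  cyc=5
E→(3,4)  cyc=7
S→(3,3)  cyc=9
S→(3,2)  cyc=11
S→(3,1)  cyc=13
S→(3,0)  cyc=15

path = [(0,4), (1,4), (2,4), (3,4), (3,3), (3,2), (3,1), (3,0)]
arrival = 15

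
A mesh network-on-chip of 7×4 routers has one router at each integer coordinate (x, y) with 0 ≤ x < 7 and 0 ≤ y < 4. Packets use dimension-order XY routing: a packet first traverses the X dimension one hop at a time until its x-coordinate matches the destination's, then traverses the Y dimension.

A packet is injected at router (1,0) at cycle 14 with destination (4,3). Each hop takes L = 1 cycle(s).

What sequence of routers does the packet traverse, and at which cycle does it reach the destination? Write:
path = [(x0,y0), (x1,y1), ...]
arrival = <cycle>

path = [(1,0), (2,0), (3,0), (4,0), (4,1), (4,2), (4,3)]
arrival = 20

t=14: at (1,0)
t=15: at (2,0) after E
t=16: at (3,0) after E
t=17: at (4,0) after E
t=18: at (4,1) after N
t=19: at (4,2) after N
t=20: at (4,3) after N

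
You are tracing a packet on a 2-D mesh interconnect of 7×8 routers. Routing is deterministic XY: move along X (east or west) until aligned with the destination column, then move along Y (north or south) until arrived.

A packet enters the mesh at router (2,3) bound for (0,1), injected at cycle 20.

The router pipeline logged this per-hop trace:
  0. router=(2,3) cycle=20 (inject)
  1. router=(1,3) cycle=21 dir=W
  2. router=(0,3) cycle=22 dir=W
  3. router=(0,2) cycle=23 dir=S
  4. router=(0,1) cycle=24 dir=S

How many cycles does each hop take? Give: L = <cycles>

L = 1

From hop 0 (20) to hop 1 (21): +1 cycles.
One hop costs L cycles, so L = 1.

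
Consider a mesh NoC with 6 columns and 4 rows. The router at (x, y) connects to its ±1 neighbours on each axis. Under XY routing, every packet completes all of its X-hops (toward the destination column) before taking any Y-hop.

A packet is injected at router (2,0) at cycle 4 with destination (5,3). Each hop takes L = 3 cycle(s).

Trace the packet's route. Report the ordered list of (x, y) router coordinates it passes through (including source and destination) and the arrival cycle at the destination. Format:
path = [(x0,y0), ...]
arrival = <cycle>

path = [(2,0), (3,0), (4,0), (5,0), (5,1), (5,2), (5,3)]
arrival = 22

#0 — 2,0 | c4
#1 — 3,0 | c7 | E
#2 — 4,0 | c10 | E
#3 — 5,0 | c13 | E
#4 — 5,1 | c16 | N
#5 — 5,2 | c19 | N
#6 — 5,3 | c22 | N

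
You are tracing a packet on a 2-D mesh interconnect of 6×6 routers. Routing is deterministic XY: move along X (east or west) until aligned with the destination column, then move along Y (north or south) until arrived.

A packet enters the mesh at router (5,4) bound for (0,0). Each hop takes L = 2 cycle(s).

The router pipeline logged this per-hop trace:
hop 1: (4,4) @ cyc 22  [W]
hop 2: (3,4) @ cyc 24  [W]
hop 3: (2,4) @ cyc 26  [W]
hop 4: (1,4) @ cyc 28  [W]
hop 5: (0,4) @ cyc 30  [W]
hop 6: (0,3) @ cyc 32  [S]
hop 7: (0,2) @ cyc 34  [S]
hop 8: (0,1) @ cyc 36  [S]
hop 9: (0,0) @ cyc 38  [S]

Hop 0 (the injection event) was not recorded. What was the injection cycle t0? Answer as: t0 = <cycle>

t0 = 20

Hop 1 reached at cycle 22; hop k is at t0 + k·L.
So t0 = 22 − 1·2 = 20.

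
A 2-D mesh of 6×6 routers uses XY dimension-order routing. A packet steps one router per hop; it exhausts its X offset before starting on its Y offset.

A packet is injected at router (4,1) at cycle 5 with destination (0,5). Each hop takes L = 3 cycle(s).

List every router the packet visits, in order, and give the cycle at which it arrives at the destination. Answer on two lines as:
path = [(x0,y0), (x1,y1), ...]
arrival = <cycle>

hop 0: (4,1) @ cyc 5
hop 1: (3,1) @ cyc 8  [W]
hop 2: (2,1) @ cyc 11  [W]
hop 3: (1,1) @ cyc 14  [W]
hop 4: (0,1) @ cyc 17  [W]
hop 5: (0,2) @ cyc 20  [N]
hop 6: (0,3) @ cyc 23  [N]
hop 7: (0,4) @ cyc 26  [N]
hop 8: (0,5) @ cyc 29  [N]

path = [(4,1), (3,1), (2,1), (1,1), (0,1), (0,2), (0,3), (0,4), (0,5)]
arrival = 29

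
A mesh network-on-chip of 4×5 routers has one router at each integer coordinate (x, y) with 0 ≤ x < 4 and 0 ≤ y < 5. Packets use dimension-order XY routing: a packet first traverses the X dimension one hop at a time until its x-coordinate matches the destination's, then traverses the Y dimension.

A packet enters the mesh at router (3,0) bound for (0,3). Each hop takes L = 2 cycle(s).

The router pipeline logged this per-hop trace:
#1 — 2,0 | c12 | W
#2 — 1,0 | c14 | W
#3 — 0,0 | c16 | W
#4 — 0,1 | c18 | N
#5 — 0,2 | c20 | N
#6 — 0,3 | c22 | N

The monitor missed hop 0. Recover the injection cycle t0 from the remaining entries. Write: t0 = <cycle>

Hop 1 reached at cycle 12; hop k is at t0 + k·L.
t0 = cyc[1] − L = 12 − 2 = 10.

t0 = 10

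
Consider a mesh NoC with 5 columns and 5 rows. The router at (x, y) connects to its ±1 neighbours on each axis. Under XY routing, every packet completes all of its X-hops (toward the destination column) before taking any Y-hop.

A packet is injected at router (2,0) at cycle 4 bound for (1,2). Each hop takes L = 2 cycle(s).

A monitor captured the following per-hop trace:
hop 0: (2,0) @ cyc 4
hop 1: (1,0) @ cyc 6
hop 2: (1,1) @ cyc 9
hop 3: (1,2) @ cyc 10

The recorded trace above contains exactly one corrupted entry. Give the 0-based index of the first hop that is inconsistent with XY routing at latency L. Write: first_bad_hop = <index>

check 1→ d=(-1,0) cyc+2: ok
check 2→ d=(0,1) cyc+3: BAD: Δcyc=3≠L

first_bad_hop = 2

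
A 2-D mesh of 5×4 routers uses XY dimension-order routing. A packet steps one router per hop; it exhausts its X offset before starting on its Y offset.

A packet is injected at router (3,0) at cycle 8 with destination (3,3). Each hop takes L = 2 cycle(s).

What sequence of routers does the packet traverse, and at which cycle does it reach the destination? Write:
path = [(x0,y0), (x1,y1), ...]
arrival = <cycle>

path = [(3,0), (3,1), (3,2), (3,3)]
arrival = 14

src (3,0)  cyc=8
N→(3,1)  cyc=10
N→(3,2)  cyc=12
N→(3,3)  cyc=14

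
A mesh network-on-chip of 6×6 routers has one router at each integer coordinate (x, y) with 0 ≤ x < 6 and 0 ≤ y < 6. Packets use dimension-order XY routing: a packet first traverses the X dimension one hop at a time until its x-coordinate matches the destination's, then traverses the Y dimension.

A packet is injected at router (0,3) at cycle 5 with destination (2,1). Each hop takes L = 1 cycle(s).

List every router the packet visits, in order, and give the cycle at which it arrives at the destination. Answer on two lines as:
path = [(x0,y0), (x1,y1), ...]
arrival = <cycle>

path = [(0,3), (1,3), (2,3), (2,2), (2,1)]
arrival = 9

  0. router=(0,3) cycle=5 (inject)
  1. router=(1,3) cycle=6 dir=E
  2. router=(2,3) cycle=7 dir=E
  3. router=(2,2) cycle=8 dir=S
  4. router=(2,1) cycle=9 dir=S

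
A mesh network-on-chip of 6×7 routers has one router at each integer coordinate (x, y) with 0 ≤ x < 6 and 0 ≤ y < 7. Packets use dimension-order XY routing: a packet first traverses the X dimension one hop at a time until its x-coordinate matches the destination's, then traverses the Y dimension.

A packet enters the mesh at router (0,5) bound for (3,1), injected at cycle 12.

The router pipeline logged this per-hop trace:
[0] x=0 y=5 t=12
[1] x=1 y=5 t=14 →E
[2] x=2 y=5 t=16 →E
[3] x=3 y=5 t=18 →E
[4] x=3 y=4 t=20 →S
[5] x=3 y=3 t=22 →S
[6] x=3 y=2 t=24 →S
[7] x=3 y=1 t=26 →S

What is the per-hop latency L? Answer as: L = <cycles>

Δcyc across hop 0→1: 14 − 12 = 2.
That increment is L by definition: L = 2.

L = 2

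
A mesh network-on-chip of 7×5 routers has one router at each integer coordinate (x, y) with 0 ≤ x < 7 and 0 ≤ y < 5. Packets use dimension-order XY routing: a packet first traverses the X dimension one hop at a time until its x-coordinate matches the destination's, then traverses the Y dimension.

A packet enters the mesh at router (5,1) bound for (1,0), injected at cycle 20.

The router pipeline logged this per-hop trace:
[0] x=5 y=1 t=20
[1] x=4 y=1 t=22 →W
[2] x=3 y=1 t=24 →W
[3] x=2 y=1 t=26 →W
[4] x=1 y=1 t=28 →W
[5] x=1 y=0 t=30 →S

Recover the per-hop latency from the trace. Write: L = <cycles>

L = 2

Between hops 0 and 1 the cycle counter advances 22 − 20 = 2.
One hop costs L cycles, so L = 2.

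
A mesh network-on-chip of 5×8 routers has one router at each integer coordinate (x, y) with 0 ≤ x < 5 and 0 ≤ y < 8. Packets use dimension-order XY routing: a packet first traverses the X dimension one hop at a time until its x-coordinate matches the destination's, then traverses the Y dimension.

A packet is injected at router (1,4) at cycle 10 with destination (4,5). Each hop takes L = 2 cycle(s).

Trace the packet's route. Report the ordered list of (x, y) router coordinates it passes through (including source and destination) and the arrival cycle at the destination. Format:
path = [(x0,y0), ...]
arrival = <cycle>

path = [(1,4), (2,4), (3,4), (4,4), (4,5)]
arrival = 18

src (1,4)  cyc=10
E→(2,4)  cyc=12
E→(3,4)  cyc=14
E→(4,4)  cyc=16
N→(4,5)  cyc=18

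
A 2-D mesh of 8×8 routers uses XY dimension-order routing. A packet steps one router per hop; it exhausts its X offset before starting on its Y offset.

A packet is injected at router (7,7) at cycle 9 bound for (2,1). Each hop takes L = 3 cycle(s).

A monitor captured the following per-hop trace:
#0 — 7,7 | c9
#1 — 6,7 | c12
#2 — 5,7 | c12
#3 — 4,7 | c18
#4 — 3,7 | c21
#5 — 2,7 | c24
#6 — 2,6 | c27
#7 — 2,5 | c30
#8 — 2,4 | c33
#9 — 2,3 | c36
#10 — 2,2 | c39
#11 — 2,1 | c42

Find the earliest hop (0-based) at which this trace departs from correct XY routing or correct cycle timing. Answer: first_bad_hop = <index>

first_bad_hop = 2

[1] (-1,+0) / 3c ⇒ ok
[2] (-1,+0) / 0c ⇒ BAD: Δcyc=0≠L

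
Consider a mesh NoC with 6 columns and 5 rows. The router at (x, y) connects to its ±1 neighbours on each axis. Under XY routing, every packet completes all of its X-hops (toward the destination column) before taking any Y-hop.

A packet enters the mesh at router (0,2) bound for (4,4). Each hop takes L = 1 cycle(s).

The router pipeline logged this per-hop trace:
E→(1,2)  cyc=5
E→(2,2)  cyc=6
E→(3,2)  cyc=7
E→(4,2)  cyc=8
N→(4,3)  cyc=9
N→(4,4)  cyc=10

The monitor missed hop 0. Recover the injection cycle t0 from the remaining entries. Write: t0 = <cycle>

Hop 1 reached at cycle 5; hop k is at t0 + k·L.
Subtract one hop: t0 = 5 − 1 = 4.

t0 = 4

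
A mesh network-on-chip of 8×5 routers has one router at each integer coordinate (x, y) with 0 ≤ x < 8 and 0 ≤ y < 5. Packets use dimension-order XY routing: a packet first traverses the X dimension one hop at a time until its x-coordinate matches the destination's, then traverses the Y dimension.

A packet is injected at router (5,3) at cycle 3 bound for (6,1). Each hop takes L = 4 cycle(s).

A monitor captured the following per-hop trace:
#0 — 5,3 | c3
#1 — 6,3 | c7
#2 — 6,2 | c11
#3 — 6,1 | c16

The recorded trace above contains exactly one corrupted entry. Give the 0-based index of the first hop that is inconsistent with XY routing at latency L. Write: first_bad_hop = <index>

first_bad_hop = 3

[1] (+1,+0) / 4c ⇒ ok
[2] (+0,-1) / 4c ⇒ ok
[3] (+0,-1) / 5c ⇒ BAD: Δcyc=5≠L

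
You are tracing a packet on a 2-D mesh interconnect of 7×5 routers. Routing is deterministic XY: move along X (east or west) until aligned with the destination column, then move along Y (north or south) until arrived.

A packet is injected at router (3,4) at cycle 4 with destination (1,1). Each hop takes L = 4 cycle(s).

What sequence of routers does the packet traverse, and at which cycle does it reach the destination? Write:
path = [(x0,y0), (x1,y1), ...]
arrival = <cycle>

src (3,4)  cyc=4
W→(2,4)  cyc=8
W→(1,4)  cyc=12
S→(1,3)  cyc=16
S→(1,2)  cyc=20
S→(1,1)  cyc=24

path = [(3,4), (2,4), (1,4), (1,3), (1,2), (1,1)]
arrival = 24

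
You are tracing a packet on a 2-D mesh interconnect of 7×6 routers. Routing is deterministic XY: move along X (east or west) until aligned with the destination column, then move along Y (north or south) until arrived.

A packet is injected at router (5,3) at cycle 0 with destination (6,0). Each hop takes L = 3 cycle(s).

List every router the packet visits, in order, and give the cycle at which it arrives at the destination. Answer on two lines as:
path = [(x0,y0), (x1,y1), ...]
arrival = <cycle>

path = [(5,3), (6,3), (6,2), (6,1), (6,0)]
arrival = 12

  0. router=(5,3) cycle=0 (inject)
  1. router=(6,3) cycle=3 dir=E
  2. router=(6,2) cycle=6 dir=S
  3. router=(6,1) cycle=9 dir=S
  4. router=(6,0) cycle=12 dir=S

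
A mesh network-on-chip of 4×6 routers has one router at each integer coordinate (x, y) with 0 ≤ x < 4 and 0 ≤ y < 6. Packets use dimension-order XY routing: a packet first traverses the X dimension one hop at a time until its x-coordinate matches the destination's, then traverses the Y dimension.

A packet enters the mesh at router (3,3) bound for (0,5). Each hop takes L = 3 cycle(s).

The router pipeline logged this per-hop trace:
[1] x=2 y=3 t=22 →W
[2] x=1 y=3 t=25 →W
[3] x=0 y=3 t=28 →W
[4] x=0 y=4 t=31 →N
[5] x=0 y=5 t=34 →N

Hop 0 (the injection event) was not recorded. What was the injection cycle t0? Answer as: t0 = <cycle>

t0 = 19

The first recorded entry is hop 1 at cycle 22.
Therefore t0 = 22 − L = 19.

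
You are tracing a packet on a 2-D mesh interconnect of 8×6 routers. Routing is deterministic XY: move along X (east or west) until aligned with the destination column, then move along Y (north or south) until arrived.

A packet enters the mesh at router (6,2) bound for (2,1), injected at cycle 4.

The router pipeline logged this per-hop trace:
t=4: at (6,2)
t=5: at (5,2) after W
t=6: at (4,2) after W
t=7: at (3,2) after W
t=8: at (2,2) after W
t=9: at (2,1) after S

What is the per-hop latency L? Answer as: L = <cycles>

cyc[1] − cyc[0] = 5 − 4 = 1.
That increment is L by definition: L = 1.

L = 1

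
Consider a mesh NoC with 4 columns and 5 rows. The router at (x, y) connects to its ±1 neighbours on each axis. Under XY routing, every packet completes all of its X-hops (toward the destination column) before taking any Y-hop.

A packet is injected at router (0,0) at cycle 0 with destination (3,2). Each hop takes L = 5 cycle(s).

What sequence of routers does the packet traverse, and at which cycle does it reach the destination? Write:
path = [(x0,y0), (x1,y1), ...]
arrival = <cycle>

path = [(0,0), (1,0), (2,0), (3,0), (3,1), (3,2)]
arrival = 25

hop 0: (0,0) @ cyc 0
hop 1: (1,0) @ cyc 5  [E]
hop 2: (2,0) @ cyc 10  [E]
hop 3: (3,0) @ cyc 15  [E]
hop 4: (3,1) @ cyc 20  [N]
hop 5: (3,2) @ cyc 25  [N]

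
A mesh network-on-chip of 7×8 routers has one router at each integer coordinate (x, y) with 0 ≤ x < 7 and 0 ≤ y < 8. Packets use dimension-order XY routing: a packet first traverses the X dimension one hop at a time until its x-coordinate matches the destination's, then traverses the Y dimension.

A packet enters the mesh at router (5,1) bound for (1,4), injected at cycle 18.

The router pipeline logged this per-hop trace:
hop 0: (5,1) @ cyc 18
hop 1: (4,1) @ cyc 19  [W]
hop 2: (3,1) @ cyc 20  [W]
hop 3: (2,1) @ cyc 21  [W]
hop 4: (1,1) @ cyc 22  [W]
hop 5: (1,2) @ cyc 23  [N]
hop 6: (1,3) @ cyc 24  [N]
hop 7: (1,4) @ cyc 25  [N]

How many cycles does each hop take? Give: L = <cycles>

Δcyc across hop 0→1: 19 − 18 = 1.
That increment is L by definition: L = 1.

L = 1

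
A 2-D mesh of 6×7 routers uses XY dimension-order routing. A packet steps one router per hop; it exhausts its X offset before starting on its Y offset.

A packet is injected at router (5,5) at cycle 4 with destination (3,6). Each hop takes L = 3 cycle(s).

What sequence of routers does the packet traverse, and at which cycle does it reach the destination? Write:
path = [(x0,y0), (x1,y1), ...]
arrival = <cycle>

[0] x=5 y=5 t=4
[1] x=4 y=5 t=7 →W
[2] x=3 y=5 t=10 →W
[3] x=3 y=6 t=13 →N

path = [(5,5), (4,5), (3,5), (3,6)]
arrival = 13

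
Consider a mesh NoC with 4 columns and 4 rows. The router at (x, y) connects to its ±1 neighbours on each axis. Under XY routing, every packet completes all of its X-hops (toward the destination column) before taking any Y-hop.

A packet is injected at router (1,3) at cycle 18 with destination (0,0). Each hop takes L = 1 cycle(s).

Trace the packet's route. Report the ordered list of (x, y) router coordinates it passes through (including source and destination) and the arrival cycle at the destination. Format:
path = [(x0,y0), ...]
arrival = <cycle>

#0 — 1,3 | c18
#1 — 0,3 | c19 | W
#2 — 0,2 | c20 | S
#3 — 0,1 | c21 | S
#4 — 0,0 | c22 | S

path = [(1,3), (0,3), (0,2), (0,1), (0,0)]
arrival = 22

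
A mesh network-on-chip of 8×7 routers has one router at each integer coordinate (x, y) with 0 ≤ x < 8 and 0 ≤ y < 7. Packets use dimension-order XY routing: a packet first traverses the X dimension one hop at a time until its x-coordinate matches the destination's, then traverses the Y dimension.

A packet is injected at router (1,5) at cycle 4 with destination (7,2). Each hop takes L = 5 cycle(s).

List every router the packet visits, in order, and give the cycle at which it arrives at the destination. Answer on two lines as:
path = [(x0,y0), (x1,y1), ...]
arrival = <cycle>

path = [(1,5), (2,5), (3,5), (4,5), (5,5), (6,5), (7,5), (7,4), (7,3), (7,2)]
arrival = 49

#0 — 1,5 | c4
#1 — 2,5 | c9 | E
#2 — 3,5 | c14 | E
#3 — 4,5 | c19 | E
#4 — 5,5 | c24 | E
#5 — 6,5 | c29 | E
#6 — 7,5 | c34 | E
#7 — 7,4 | c39 | S
#8 — 7,3 | c44 | S
#9 — 7,2 | c49 | S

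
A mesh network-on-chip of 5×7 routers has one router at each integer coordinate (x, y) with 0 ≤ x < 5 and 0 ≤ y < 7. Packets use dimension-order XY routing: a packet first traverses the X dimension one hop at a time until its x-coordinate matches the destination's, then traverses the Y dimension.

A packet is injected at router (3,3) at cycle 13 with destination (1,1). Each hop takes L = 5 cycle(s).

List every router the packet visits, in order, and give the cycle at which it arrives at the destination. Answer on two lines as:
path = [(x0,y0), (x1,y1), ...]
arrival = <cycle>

path = [(3,3), (2,3), (1,3), (1,2), (1,1)]
arrival = 33

  0. router=(3,3) cycle=13 (inject)
  1. router=(2,3) cycle=18 dir=W
  2. router=(1,3) cycle=23 dir=W
  3. router=(1,2) cycle=28 dir=S
  4. router=(1,1) cycle=33 dir=S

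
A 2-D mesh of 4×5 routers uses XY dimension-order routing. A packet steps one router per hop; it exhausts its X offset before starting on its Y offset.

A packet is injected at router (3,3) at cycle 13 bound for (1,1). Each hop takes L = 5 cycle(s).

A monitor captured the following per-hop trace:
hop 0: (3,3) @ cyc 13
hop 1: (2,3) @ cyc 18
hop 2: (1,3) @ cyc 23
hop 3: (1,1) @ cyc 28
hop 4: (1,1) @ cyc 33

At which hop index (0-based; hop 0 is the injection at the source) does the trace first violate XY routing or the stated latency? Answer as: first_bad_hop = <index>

hop 1: step (-1,+0), +5 cyc — ok
hop 2: step (-1,+0), +5 cyc — ok
hop 3: step (+0,-2), +5 cyc — BAD: non-unit step

first_bad_hop = 3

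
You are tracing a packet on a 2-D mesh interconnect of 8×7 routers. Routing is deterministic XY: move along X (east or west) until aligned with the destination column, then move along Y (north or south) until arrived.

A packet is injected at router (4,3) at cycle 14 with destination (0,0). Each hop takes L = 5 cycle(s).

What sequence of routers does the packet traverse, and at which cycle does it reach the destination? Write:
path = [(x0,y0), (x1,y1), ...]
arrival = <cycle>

[0] x=4 y=3 t=14
[1] x=3 y=3 t=19 →W
[2] x=2 y=3 t=24 →W
[3] x=1 y=3 t=29 →W
[4] x=0 y=3 t=34 →W
[5] x=0 y=2 t=39 →S
[6] x=0 y=1 t=44 →S
[7] x=0 y=0 t=49 →S

path = [(4,3), (3,3), (2,3), (1,3), (0,3), (0,2), (0,1), (0,0)]
arrival = 49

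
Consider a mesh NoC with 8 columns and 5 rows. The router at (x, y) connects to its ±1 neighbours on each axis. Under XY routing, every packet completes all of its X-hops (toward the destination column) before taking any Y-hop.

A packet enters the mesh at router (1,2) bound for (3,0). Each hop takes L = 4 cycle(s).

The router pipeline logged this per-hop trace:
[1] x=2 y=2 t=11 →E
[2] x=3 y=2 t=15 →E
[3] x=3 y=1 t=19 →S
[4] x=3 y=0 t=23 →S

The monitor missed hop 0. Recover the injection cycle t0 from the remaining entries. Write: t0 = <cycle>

At hop 1 the cycle is 11; in general cyc_k = t0 + kL.
So t0 = 11 − 1·4 = 7.

t0 = 7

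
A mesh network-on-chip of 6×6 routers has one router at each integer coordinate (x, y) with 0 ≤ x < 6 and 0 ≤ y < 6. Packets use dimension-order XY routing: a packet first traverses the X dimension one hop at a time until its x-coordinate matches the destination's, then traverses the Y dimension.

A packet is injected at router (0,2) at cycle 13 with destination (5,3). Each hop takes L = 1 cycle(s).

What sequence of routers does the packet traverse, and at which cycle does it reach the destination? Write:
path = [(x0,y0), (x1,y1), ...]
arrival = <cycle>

t=13: at (0,2)
t=14: at (1,2) after E
t=15: at (2,2) after E
t=16: at (3,2) after E
t=17: at (4,2) after E
t=18: at (5,2) after E
t=19: at (5,3) after N

path = [(0,2), (1,2), (2,2), (3,2), (4,2), (5,2), (5,3)]
arrival = 19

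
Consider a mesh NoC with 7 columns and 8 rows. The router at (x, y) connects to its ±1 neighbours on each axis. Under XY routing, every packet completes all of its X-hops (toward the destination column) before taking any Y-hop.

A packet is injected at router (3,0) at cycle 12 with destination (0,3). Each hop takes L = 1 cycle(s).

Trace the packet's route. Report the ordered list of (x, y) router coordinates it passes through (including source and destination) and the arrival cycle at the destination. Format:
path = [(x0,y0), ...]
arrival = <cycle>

t=12: at (3,0)
t=13: at (2,0) after W
t=14: at (1,0) after W
t=15: at (0,0) after W
t=16: at (0,1) after N
t=17: at (0,2) after N
t=18: at (0,3) after N

path = [(3,0), (2,0), (1,0), (0,0), (0,1), (0,2), (0,3)]
arrival = 18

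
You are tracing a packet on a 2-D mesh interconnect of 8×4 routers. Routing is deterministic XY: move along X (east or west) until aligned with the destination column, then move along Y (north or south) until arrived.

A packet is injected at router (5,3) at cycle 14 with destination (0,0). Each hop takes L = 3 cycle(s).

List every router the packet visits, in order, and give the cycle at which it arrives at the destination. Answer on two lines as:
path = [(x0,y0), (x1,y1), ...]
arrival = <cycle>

hop 0: (5,3) @ cyc 14
hop 1: (4,3) @ cyc 17  [W]
hop 2: (3,3) @ cyc 20  [W]
hop 3: (2,3) @ cyc 23  [W]
hop 4: (1,3) @ cyc 26  [W]
hop 5: (0,3) @ cyc 29  [W]
hop 6: (0,2) @ cyc 32  [S]
hop 7: (0,1) @ cyc 35  [S]
hop 8: (0,0) @ cyc 38  [S]

path = [(5,3), (4,3), (3,3), (2,3), (1,3), (0,3), (0,2), (0,1), (0,0)]
arrival = 38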